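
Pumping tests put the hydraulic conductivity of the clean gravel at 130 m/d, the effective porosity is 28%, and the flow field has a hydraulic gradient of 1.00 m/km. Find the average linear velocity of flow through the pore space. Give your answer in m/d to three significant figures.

Darcy flux q = K·i = 130 × 0.0010 = 0.1300 m/d
v = Ki/n = 130·0.0010/0.28 = 0.4643 m/d

0.464 m/d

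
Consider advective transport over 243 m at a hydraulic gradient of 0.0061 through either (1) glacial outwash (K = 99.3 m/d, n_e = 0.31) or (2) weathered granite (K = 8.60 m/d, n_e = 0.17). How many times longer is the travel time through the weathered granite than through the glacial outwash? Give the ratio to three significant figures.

Unit 1 (glacial outwash): v = 99.3×0.0061/0.31 = 1.954 m/d, t = 243/1.954 = 124.4 d
Unit 2 (weathered granite): v = 8.60×0.0061/0.17 = 0.3086 m/d, t = 243/0.3086 = 787.5 d
t(weathered granite) / t(glacial outwash) = 787.5/124.4 = 6.33

6.33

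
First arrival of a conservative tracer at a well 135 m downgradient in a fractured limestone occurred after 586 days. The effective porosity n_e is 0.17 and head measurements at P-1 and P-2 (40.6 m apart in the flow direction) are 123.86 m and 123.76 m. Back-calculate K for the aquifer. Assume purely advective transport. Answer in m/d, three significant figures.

Hydraulic gradient i = (123.86 − 123.76) / 40.6 = 0.10 / 40.6 = 0.002463
v = L / t = 135 / 586 = 0.2304 m/d
K = v · n / i = 0.2304 × 0.17 / 0.002463 = 15.9 m/d

15.9 m/d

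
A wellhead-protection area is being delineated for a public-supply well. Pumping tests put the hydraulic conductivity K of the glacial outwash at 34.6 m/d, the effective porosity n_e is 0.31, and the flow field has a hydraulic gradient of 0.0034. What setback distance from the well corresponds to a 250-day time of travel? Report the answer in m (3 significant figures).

94.9 m

q = Ki = 34.6 × 0.0034 = 0.1176 m/d
v = Ki/n = 34.6·0.0034/0.31 = 0.3795 m/d
L = v × T = 0.3795 × 250 = 94.87 m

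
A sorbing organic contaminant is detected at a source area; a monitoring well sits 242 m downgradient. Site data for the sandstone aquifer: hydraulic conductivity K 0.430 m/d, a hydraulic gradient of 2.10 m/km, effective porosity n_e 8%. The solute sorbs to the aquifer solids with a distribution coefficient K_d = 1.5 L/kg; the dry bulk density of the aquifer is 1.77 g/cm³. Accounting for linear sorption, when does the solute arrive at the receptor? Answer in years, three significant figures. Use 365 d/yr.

Darcy flux q = K·i = 0.430 × 0.0021 = 9.030e-4 m/d
Average linear velocity = 9.030e-4 / 0.08 = 0.01129 m/d
Retardation R = 1 + ρ_b·K_d/n = 1 + 1.77×1.5/0.08 = 34.19
Contaminant velocity v_c = v/R = 0.01129/34.19 = 3.302e-4 m/d
t = L/v_c = 242/3.302e-4 = 733000 d
   = 733000/365 = 2010 yr

2010 years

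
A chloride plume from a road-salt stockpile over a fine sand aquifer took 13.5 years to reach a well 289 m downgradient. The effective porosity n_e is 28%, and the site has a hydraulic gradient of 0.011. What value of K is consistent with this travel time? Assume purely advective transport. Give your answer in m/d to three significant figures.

1.49 m/d

t = 13.5 years = 4928 d
v = L / t = 289 / 4928 = 0.05865 m/d
K = v · n / i = 0.05865 × 0.28 / 0.011 = 1.49 m/d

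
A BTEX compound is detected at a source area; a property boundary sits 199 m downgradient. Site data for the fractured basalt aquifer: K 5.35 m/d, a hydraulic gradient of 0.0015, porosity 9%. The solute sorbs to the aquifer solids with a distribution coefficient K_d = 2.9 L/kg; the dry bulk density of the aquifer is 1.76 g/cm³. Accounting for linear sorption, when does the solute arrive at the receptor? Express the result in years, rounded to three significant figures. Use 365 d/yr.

353 years

Darcy flux q = K·i = 5.35 × 0.0015 = 0.008025 m/d
Average linear velocity = 0.008025 / 0.09 = 0.08917 m/d
Retardation R = 1 + ρ_b·K_d/n = 1 + 1.76×2.9/0.09 = 57.71
Contaminant velocity v_c = v/R = 0.08917/57.71 = 0.001545 m/d
t = L/v_c = 199/0.001545 = 128800 d
   = 128800/365 = 353 yr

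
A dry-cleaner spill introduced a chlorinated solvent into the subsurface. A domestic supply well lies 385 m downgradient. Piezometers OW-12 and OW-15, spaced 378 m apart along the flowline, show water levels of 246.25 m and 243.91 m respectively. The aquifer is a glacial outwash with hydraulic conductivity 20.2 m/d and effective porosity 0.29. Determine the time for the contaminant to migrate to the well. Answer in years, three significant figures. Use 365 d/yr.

2.45 years

Hydraulic gradient i = (246.25 − 243.91) / 378 = 2.34 / 378 = 0.006190
Darcy flux q = K·i = 20.2 × 0.006190 = 0.1250 m/d
v_s = q/n_e = 0.1250/0.29 = 0.4312 m/d
t = L / v = 385 / 0.4312 = 892.9 d
   = 892.9 / 365 = 2.45 yr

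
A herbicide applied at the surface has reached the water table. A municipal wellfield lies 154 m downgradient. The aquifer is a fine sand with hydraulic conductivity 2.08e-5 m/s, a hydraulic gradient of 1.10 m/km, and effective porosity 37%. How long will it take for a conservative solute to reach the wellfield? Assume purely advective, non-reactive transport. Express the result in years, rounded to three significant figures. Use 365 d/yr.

79.0 years

K = 2.08e-5 m/s × 86400 s/d = 1.797 m/d
Specific discharge q = 1.797 × 0.0011 = 0.001977 m/d
Average linear velocity = 0.001977 / 0.37 = 0.005343 m/d
t = L / v = 154 / 0.005343 = 28820 d
   = 28820 / 365 = 79.0 yr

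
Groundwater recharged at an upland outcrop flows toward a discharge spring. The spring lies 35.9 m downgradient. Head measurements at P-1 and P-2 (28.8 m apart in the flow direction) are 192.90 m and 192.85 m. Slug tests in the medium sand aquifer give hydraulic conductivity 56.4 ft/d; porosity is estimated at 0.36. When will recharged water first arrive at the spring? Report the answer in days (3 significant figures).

Hydraulic gradient i = (192.90 − 192.85) / 28.8 = 0.05 / 28.8 = 0.001736
K = 56.4 ft/d × 0.3048 = 17.19 m/d
Darcy flux q = K·i = 17.19 × 0.001736 = 0.02985 m/d
Seepage velocity v = q / n = 0.02985 / 0.36 = 0.08290 m/d
t = L / v = 35.9 / 0.08290 = 433.0 d

433 days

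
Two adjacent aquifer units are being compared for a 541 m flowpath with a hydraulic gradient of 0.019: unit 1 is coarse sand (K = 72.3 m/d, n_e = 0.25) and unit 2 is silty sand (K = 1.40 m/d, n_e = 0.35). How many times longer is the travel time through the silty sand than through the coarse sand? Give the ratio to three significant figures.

72.3

Unit 1 (coarse sand): v = 72.3×0.019/0.25 = 5.495 m/d, t = 541/5.495 = 98.46 d
Unit 2 (silty sand): v = 1.40×0.019/0.35 = 0.07600 m/d, t = 541/0.07600 = 7118 d
t(silty sand) / t(coarse sand) = 7118/98.46 = 72.3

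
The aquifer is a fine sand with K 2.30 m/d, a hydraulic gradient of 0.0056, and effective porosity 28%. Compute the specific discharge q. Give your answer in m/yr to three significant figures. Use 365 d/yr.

Darcy flux q = K·i = 2.30 × 0.0056 = 0.01288 m/d
   = 0.01288 × 365 = 4.70 m/yr

4.70 m/yr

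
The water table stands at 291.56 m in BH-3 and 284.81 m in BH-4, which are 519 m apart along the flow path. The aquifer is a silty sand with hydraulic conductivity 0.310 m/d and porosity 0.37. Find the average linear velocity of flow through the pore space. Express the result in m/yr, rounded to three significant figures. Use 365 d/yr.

3.98 m/yr

Hydraulic gradient i = (291.56 − 284.81) / 519 = 6.75 / 519 = 0.01301
Darcy flux q = K·i = 0.310 × 0.01301 = 0.004032 m/d
Seepage velocity v = q / n = 0.004032 / 0.37 = 0.01090 m/d
   = 0.01090 × 365 = 3.98 m/yr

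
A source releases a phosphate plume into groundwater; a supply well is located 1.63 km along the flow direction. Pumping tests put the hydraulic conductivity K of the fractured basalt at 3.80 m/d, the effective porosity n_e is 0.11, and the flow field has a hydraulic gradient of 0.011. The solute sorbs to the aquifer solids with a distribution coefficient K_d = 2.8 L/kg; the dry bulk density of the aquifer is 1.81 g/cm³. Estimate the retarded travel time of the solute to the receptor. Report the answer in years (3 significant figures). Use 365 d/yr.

553 years

Specific discharge q = 3.80 × 0.011 = 0.04180 m/d
Average linear velocity = 0.04180 / 0.11 = 0.3800 m/d
Retardation R = 1 + ρ_b·K_d/n = 1 + 1.81×2.8/0.11 = 47.07
Contaminant velocity v_c = v/R = 0.3800/47.07 = 0.008073 m/d
L = 1.63 km = 1630 m
t = L/v_c = 1630/0.008073 = 201900 d
   = 201900/365 = 553 yr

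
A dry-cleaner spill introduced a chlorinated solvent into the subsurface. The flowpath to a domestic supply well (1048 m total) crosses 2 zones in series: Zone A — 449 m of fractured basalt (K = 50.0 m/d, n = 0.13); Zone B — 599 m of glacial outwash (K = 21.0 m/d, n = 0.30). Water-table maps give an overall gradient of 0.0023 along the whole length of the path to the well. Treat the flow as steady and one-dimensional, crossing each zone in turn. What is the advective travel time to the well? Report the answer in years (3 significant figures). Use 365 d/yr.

Continuity: the same q passes through each zone, so ΔH = q·Σ(L_j/K_j) — the zones act as resistances in series.
Σ(L/K) = 449/50.0 + 599/21.0 = 8.980 + 28.52 = 37.50 d
K_eq = L_total / Σ(L/K) = 1048 / 37.50 = 27.94 m/d
q = K_eq · i = 27.94 × 0.0023 = 0.06427 m/d (same in every zone)
Zone A: v = q/n = 0.06427/0.13 = 0.4944 m/d → t_A = 449/0.4944 = 908.2 d
Zone B: v = q/n = 0.06427/0.30 = 0.2142 m/d → t_B = 599/0.2142 = 2796 d
Total t = 908.2 + 2796 = 3704 d
   = 3704 / 365 = 10.1 yr

10.1 years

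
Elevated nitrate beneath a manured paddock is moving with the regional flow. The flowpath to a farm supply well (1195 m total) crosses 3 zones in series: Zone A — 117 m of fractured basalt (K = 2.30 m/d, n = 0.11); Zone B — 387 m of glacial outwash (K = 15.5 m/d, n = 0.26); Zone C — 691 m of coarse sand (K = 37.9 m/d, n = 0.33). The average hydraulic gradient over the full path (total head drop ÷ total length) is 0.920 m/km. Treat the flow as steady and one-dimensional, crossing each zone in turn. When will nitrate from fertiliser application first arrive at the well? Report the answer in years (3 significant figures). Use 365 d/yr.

Steady 1-D flow in series ⇒ the Darcy flux q is identical in every zone and the zone head losses add (resistances L/K in series).
Σ(L/K) = 117/2.30 + 387/15.5 + 691/37.9 = 50.87 + 24.97 + 18.23 = 94.07 d
K_eq = L_total / Σ(L/K) = 1195 / 94.07 = 12.70 m/d
q = K_eq · i = 12.70 × 9.2e-4 = 0.01169 m/d (same in every zone)
Zone A: v = q/n = 0.01169/0.11 = 0.1062 m/d → t_A = 117/0.1062 = 1101 d
Zone B: v = q/n = 0.01169/0.26 = 0.04495 m/d → t_B = 387/0.04495 = 8609 d
Zone C: v = q/n = 0.01169/0.33 = 0.03542 m/d → t_C = 691/0.03542 = 19510 d
Total t = 1101 + 8609 + 19510 = 29220 d
   = 29220 / 365 = 80.1 yr

80.1 years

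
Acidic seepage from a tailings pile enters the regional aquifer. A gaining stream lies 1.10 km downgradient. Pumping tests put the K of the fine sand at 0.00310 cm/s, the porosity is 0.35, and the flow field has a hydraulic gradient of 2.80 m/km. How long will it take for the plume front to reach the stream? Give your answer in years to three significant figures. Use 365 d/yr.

141 years

K = 0.00310 cm/s × 864 = 2.678 m/d
Specific discharge q = 2.678 × 0.0028 = 0.007500 m/d
Seepage velocity v = q / n = 0.007500 / 0.35 = 0.02143 m/d
L = 1.10 km = 1100 m
t = L / v = 1100 / 0.02143 = 51340 d
   = 51340 / 365 = 141 yr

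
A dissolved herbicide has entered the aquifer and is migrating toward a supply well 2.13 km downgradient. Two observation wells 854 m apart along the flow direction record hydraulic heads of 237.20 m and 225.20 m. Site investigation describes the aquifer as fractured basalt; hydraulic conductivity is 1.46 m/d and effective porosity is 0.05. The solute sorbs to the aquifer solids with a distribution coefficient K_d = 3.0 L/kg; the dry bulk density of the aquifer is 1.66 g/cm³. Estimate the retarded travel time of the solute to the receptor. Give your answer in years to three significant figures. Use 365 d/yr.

Hydraulic gradient i = (237.20 − 225.20) / 854 = 12.00 / 854 = 0.01405
Darcy flux q = K·i = 1.46 × 0.01405 = 0.02052 m/d
Seepage velocity v = q / n = 0.02052 / 0.05 = 0.4103 m/d
Retardation R = 1 + ρ_b·K_d/n = 1 + 1.66×3.0/0.05 = 100.6
Contaminant velocity v_c = v/R = 0.4103/100.6 = 0.004079 m/d
L = 2.13 km = 2130 m
t = L/v_c = 2130/0.004079 = 522200 d
   = 522200/365 = 1430 yr

1430 years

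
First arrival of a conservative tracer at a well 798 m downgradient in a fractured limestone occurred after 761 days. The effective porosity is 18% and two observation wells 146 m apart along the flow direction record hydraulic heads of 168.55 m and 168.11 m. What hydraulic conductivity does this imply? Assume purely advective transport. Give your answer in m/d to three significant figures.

Hydraulic gradient i = (168.55 − 168.11) / 146 = 0.44 / 146 = 0.003014
v = L / t = 798 / 761 = 1.049 m/d
K = v · n / i = 1.049 × 0.18 / 0.003014 = 62.6 m/d

62.6 m/d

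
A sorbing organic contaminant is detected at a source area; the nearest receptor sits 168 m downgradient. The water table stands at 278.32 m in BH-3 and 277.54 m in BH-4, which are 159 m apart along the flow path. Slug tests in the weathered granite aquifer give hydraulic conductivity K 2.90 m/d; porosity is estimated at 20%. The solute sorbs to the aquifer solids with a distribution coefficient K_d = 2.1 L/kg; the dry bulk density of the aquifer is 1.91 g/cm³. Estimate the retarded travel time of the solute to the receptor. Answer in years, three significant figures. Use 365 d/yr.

Hydraulic gradient i = (278.32 − 277.54) / 159 = 0.78 / 159 = 0.004906
q = Ki = 2.90 × 0.004906 = 0.01423 m/d
Seepage velocity v = q / n = 0.01423 / 0.20 = 0.07113 m/d
Retardation R = 1 + ρ_b·K_d/n = 1 + 1.91×2.1/0.20 = 21.06
Contaminant velocity v_c = v/R = 0.07113/21.06 = 0.003378 m/d
t = L/v_c = 168/0.003378 = 49730 d
   = 49730/365 = 136 yr

136 years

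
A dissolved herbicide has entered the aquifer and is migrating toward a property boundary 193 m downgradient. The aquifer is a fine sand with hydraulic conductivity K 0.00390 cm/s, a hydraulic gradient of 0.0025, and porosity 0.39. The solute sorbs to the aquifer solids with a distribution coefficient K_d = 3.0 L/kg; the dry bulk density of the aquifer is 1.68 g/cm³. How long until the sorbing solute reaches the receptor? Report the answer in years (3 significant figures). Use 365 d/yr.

341 years

K = 0.00390 cm/s × 864 = 3.370 m/d
q = Ki = 3.370 × 0.0025 = 0.008424 m/d
Seepage velocity v = q / n = 0.008424 / 0.39 = 0.02160 m/d
Retardation R = 1 + ρ_b·K_d/n = 1 + 1.68×3.0/0.39 = 13.92
Contaminant velocity v_c = v/R = 0.02160/13.92 = 0.001551 m/d
t = L/v_c = 193/0.001551 = 124400 d
   = 124400/365 = 341 yr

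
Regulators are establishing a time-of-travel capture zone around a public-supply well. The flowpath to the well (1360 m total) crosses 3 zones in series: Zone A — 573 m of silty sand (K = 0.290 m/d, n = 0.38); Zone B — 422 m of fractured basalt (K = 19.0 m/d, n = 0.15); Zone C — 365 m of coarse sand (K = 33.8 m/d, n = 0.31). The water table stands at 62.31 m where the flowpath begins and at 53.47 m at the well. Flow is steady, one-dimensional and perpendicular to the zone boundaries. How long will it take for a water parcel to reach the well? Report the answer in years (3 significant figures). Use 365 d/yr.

245 years

Total head drop ΔH = 62.31 − 53.47 = 8.84 m
Steady 1-D flow in series ⇒ the Darcy flux q is identical in every zone and the zone head losses add (resistances L/K in series).
Σ(L/K) = 573/0.290 + 422/19.0 + 365/33.8 = 1976 + 22.21 + 10.80 = 2009 d
q = ΔH / Σ(L/K) = 8.84 / 2009 = 0.004400 m/d (same in every zone)
Zone A: v = q/n = 0.004400/0.38 = 0.01158 m/d → t_A = 573/0.01158 = 49480 d
Zone B: v = q/n = 0.004400/0.15 = 0.02934 m/d → t_B = 422/0.02934 = 14380 d
Zone C: v = q/n = 0.004400/0.31 = 0.01420 m/d → t_C = 365/0.01420 = 25710 d
Total t = 49480 + 14380 + 25710 = 89580 d
   = 89580 / 365 = 245 yr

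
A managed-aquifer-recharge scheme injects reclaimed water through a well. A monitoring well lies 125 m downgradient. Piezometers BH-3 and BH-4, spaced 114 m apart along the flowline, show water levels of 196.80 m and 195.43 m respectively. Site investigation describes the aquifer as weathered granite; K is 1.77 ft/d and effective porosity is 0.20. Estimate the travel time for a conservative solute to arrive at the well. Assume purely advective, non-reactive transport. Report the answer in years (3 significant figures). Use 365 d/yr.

Hydraulic gradient i = (196.80 − 195.43) / 114 = 1.37 / 114 = 0.01202
K = 1.77 ft/d × 0.3048 = 0.5395 m/d
Darcy flux q = K·i = 0.5395 × 0.01202 = 0.006483 m/d
Seepage velocity v = q / n = 0.006483 / 0.20 = 0.03242 m/d
t = L / v = 125 / 0.03242 = 3856 d
   = 3856 / 365 = 10.6 yr

10.6 years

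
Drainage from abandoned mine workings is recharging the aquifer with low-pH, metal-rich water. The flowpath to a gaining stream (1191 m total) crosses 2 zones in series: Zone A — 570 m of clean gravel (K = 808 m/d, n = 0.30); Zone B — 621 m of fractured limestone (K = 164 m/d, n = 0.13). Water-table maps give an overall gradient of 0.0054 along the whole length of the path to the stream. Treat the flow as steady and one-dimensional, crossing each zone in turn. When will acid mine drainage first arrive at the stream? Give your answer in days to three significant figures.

176 days

Steady 1-D flow in series ⇒ the Darcy flux q is identical in every zone and the zone head losses add (resistances L/K in series).
Σ(L/K) = 570/808 + 621/164 = 0.7054 + 3.787 = 4.492 d
K_eq = L_total / Σ(L/K) = 1191 / 4.492 = 265.1 m/d
q = K_eq · i = 265.1 × 0.0054 = 1.432 m/d (same in every zone)
Zone A: v = q/n = 1.432/0.30 = 4.772 m/d → t_A = 570/4.772 = 119.4 d
Zone B: v = q/n = 1.432/0.13 = 11.01 m/d → t_B = 621/11.01 = 56.39 d
Total t = 119.4 + 56.39 = 175.8 d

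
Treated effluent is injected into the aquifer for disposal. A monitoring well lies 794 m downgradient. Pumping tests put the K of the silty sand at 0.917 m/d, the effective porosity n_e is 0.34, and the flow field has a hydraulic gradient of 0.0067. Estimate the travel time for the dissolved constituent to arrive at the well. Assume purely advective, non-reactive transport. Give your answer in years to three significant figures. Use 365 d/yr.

q = Ki = 0.917 × 0.0067 = 0.006144 m/d
Average linear velocity = 0.006144 / 0.34 = 0.01807 m/d
t = L / v = 794 / 0.01807 = 43940 d
   = 43940 / 365 = 120 yr

120 years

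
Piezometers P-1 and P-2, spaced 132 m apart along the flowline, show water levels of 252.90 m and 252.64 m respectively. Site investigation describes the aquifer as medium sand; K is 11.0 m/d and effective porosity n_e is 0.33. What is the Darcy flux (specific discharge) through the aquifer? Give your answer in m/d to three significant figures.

0.0217 m/d

Hydraulic gradient i = (252.90 − 252.64) / 132 = 0.26 / 132 = 0.001970
Specific discharge q = 11.0 × 0.001970 = 0.02167 m/d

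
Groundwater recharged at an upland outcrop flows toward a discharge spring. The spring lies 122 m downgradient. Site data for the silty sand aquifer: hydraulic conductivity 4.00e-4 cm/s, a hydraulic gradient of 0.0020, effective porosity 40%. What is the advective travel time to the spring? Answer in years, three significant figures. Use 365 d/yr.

193 years

K = 4.00e-4 cm/s × 864 = 0.3456 m/d
q = Ki = 0.3456 × 0.0020 = 6.912e-4 m/d
v = Ki/n = 0.3456·0.0020/0.40 = 0.001728 m/d
t = L / v = 122 / 0.001728 = 70600 d
   = 70600 / 365 = 193 yr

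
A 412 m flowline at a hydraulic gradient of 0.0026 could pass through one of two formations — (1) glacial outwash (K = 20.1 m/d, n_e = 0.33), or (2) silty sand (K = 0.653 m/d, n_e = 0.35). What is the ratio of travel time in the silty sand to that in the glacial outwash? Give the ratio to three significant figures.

32.6

Unit 1 (glacial outwash): v = 20.1×0.0026/0.33 = 0.1584 m/d, t = 412/0.1584 = 2602 d
Unit 2 (silty sand): v = 0.653×0.0026/0.35 = 0.004851 m/d, t = 412/0.004851 = 84930 d
t(silty sand) / t(glacial outwash) = 84930/2602 = 32.6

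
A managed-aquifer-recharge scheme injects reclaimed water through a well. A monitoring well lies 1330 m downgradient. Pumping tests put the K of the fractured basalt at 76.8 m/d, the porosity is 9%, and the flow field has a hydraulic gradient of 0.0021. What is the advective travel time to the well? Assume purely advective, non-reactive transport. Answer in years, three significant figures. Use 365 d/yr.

2.03 years

Specific discharge q = 76.8 × 0.0021 = 0.1613 m/d
v = Ki/n = 76.8·0.0021/0.09 = 1.792 m/d
t = L / v = 1330 / 1.792 = 742.2 d
   = 742.2 / 365 = 2.03 yr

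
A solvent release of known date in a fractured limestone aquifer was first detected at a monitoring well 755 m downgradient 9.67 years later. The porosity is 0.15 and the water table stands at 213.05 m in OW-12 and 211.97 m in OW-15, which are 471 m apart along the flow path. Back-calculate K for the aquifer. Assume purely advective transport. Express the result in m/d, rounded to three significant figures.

14.0 m/d

Hydraulic gradient i = (213.05 − 211.97) / 471 = 1.08 / 471 = 0.002293
t = 9.67 years = 3530 d
v = L / t = 755 / 3530 = 0.2139 m/d
K = v · n / i = 0.2139 × 0.15 / 0.002293 = 14.0 m/d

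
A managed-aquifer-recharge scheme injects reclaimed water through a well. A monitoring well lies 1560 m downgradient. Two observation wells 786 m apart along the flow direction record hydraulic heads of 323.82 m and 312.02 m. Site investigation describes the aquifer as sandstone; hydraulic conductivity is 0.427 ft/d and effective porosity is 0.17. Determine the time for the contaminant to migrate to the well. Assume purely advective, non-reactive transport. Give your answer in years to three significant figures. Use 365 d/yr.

372 years

Hydraulic gradient i = (323.82 − 312.02) / 786 = 11.80 / 786 = 0.01501
K = 0.427 ft/d × 0.3048 = 0.1301 m/d
Darcy flux q = K·i = 0.1301 × 0.01501 = 0.001954 m/d
v = Ki/n = 0.1301·0.01501/0.17 = 0.01149 m/d
t = L / v = 1560 / 0.01149 = 135700 d
   = 135700 / 365 = 372 yr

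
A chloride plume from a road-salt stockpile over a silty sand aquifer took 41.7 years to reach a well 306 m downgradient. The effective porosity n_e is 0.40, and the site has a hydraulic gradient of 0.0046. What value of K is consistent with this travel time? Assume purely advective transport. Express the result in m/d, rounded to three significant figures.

t = 41.7 years = 15220 d
v = L / t = 306 / 15220 = 0.02010 m/d
K = v · n / i = 0.02010 × 0.40 / 0.0046 = 1.75 m/d

1.75 m/d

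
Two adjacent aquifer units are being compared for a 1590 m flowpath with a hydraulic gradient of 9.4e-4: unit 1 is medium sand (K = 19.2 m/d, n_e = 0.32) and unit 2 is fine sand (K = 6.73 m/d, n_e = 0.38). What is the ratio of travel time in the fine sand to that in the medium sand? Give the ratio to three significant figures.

3.39

Unit 1 (medium sand): v = 19.2×9.4e-4/0.32 = 0.05640 m/d, t = 1590/0.05640 = 28190 d
Unit 2 (fine sand): v = 6.73×9.4e-4/0.38 = 0.01665 m/d, t = 1590/0.01665 = 95510 d
t(fine sand) / t(medium sand) = 95510/28190 = 3.39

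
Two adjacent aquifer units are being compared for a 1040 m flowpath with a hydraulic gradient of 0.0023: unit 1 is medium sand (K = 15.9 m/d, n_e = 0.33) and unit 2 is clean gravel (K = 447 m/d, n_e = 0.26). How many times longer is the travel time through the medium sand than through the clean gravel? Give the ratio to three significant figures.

Unit 1 (medium sand): v = 15.9×0.0023/0.33 = 0.1108 m/d, t = 1040/0.1108 = 9385 d
Unit 2 (clean gravel): v = 447×0.0023/0.26 = 3.954 m/d, t = 1040/3.954 = 263.0 d
t(medium sand) / t(clean gravel) = 9385/263.0 = 35.7

35.7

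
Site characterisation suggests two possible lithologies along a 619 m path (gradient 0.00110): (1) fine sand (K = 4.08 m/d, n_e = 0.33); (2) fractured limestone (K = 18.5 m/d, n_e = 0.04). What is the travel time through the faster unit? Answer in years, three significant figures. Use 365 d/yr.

3.33 years

Unit 1 (fine sand): v = 4.08×0.0011/0.33 = 0.01360 m/d, t = 619/0.01360 = 45510 d
Unit 2 (fractured limestone): v = 18.5×0.0011/0.04 = 0.5088 m/d, t = 619/0.5088 = 1217 d
Faster: 1217 d / 365 = 3.33 yr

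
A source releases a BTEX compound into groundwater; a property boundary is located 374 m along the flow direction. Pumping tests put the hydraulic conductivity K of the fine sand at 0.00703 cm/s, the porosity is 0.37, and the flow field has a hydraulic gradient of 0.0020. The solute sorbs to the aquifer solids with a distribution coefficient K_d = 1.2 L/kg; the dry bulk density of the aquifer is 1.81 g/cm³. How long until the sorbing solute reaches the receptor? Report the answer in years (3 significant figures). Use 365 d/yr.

K = 0.00703 cm/s × 864 = 6.074 m/d
Specific discharge q = 6.074 × 0.0020 = 0.01215 m/d
Average linear velocity = 0.01215 / 0.37 = 0.03283 m/d
Retardation R = 1 + ρ_b·K_d/n = 1 + 1.81×1.2/0.37 = 6.870
Contaminant velocity v_c = v/R = 0.03283/6.870 = 0.004779 m/d
t = L/v_c = 374/0.004779 = 78260 d
   = 78260/365 = 214 yr

214 years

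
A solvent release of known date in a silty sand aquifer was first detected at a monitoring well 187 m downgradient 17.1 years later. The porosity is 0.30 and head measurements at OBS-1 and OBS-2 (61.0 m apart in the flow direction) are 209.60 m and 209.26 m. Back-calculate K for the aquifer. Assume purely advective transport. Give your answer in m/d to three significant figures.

1.61 m/d

Hydraulic gradient i = (209.60 − 209.26) / 61.0 = 0.34 / 61.0 = 0.005574
t = 17.1 years = 6242 d
v = L / t = 187 / 6242 = 0.02996 m/d
K = v · n / i = 0.02996 × 0.30 / 0.005574 = 1.61 m/d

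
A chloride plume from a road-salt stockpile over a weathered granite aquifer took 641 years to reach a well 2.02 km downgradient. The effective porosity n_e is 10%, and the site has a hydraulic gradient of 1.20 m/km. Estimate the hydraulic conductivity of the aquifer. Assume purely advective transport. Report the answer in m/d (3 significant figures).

t = 641 years = 234000 d
L = 2.02 km = 2020 m
v = L / t = 2020 / 234000 = 0.008634 m/d
K = v · n / i = 0.008634 × 0.10 / 0.0012 = 0.719 m/d

0.719 m/d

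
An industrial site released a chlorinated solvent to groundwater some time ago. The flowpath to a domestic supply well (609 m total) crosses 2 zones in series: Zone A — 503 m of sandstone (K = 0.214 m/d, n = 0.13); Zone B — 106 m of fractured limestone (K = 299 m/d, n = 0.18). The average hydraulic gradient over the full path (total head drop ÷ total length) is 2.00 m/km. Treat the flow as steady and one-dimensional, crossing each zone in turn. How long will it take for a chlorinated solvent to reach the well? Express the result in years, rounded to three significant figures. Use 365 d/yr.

447 years

For zones in series the flux q is common to all zones; the equivalent conductivity is the harmonic (thickness-weighted) mean, K_eq = L_total / Σ(L_j/K_j).
Σ(L/K) = 503/0.214 + 106/299 = 2350 + 0.3545 = 2351 d
K_eq = L_total / Σ(L/K) = 609 / 2351 = 0.2591 m/d
q = K_eq · i = 0.2591 × 0.0020 = 5.181e-4 m/d (same in every zone)
Zone A: v = q/n = 5.181e-4/0.13 = 0.003986 m/d → t_A = 503/0.003986 = 126200 d
Zone B: v = q/n = 5.181e-4/0.18 = 0.002878 m/d → t_B = 106/0.002878 = 36830 d
Total t = 126200 + 36830 = 163000 d
   = 163000 / 365 = 447 yr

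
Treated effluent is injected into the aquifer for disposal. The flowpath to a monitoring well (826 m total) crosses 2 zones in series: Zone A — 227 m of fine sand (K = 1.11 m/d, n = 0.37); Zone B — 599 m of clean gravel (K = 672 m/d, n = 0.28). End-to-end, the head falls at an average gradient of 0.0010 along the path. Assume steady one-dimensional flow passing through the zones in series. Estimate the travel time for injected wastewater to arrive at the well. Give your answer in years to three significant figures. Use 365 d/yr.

171 years

Continuity: the same q passes through each zone, so ΔH = q·Σ(L_j/K_j) — the zones act as resistances in series.
Σ(L/K) = 227/1.11 + 599/672 = 204.5 + 0.8914 = 205.4 d
K_eq = L_total / Σ(L/K) = 826 / 205.4 = 4.022 m/d
q = K_eq · i = 4.022 × 0.0010 = 0.004022 m/d (same in every zone)
Zone A: v = q/n = 0.004022/0.37 = 0.01087 m/d → t_A = 227/0.01087 = 20890 d
Zone B: v = q/n = 0.004022/0.28 = 0.01436 m/d → t_B = 599/0.01436 = 41710 d
Total t = 20890 + 41710 = 62590 d
   = 62590 / 365 = 171 yr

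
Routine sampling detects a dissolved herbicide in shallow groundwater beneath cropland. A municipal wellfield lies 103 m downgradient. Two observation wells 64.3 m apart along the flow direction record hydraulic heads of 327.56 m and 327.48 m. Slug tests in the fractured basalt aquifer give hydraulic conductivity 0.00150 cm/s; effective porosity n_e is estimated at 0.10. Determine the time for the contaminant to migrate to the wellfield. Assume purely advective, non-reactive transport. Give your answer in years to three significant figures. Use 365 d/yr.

Hydraulic gradient i = (327.56 − 327.48) / 64.3 = 0.08 / 64.3 = 0.001244
K = 0.00150 cm/s × 864 = 1.296 m/d
Darcy flux q = K·i = 1.296 × 0.001244 = 0.001612 m/d
v_s = q/n_e = 0.001612/0.10 = 0.01612 m/d
t = L / v = 103 / 0.01612 = 6388 d
   = 6388 / 365 = 17.5 yr

17.5 years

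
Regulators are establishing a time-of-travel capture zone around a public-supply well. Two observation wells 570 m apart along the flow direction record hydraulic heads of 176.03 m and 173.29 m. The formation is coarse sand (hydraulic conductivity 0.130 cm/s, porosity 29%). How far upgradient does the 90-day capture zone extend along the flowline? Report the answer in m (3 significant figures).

168 m

Hydraulic gradient i = (176.03 − 173.29) / 570 = 2.74 / 570 = 0.004807
K = 0.130 cm/s × 864 = 112.3 m/d
q = Ki = 112.3 × 0.004807 = 0.5399 m/d
v = Ki/n = 112.3·0.004807/0.29 = 1.862 m/d
L = v × T = 1.862 × 90 = 167.6 m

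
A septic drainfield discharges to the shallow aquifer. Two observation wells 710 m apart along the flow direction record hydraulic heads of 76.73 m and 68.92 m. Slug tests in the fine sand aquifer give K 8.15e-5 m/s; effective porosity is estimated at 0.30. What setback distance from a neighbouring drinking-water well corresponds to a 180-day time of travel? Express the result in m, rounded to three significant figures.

Hydraulic gradient i = (76.73 − 68.92) / 710 = 7.81 / 710 = 0.01100
K = 8.15e-5 m/s × 86400 s/d = 7.042 m/d
Darcy flux q = K·i = 7.042 × 0.01100 = 0.07746 m/d
Seepage velocity v = q / n = 0.07746 / 0.30 = 0.2582 m/d
L = v × T = 0.2582 × 180 = 46.47 m

46.5 m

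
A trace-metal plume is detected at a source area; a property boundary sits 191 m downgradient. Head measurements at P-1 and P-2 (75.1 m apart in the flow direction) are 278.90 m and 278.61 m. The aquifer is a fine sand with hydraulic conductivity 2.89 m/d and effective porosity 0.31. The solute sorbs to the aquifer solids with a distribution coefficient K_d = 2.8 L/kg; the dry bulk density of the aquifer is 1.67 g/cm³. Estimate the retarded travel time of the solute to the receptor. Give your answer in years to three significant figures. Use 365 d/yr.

234 years

Hydraulic gradient i = (278.90 − 278.61) / 75.1 = 0.29 / 75.1 = 0.003862
q = Ki = 2.89 × 0.003862 = 0.01116 m/d
v = Ki/n = 2.89·0.003862/0.31 = 0.03600 m/d
Retardation R = 1 + ρ_b·K_d/n = 1 + 1.67×2.8/0.31 = 16.08
Contaminant velocity v_c = v/R = 0.03600/16.08 = 0.002238 m/d
t = L/v_c = 191/0.002238 = 85340 d
   = 85340/365 = 234 yr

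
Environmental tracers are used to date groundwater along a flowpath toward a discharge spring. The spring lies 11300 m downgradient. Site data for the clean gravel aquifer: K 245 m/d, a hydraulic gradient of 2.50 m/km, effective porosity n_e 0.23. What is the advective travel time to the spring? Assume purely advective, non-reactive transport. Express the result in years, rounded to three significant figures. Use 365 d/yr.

Darcy flux q = K·i = 245 × 0.0025 = 0.6125 m/d
v = Ki/n = 245·0.0025/0.23 = 2.663 m/d
t = L / v = 11300 / 2.663 = 4243 d
   = 4243 / 365 = 11.6 yr

11.6 years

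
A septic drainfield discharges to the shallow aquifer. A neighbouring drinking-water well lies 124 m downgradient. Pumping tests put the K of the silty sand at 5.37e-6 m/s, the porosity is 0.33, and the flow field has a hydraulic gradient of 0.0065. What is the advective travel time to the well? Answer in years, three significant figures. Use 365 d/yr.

37.2 years

K = 5.37e-6 m/s × 86400 s/d = 0.4640 m/d
Darcy flux q = K·i = 0.4640 × 0.0065 = 0.003016 m/d
v_s = q/n_e = 0.003016/0.33 = 0.009139 m/d
t = L / v = 124 / 0.009139 = 13570 d
   = 13570 / 365 = 37.2 yr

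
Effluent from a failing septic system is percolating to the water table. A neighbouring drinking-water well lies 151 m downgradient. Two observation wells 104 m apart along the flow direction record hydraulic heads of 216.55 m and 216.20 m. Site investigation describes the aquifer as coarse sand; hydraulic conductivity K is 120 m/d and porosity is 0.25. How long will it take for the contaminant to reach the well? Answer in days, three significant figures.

Hydraulic gradient i = (216.55 − 216.20) / 104 = 0.35 / 104 = 0.003365
q = Ki = 120 × 0.003365 = 0.4038 m/d
v_s = q/n_e = 0.4038/0.25 = 1.615 m/d
t = L / v = 151 / 1.615 = 93.48 d

93.5 days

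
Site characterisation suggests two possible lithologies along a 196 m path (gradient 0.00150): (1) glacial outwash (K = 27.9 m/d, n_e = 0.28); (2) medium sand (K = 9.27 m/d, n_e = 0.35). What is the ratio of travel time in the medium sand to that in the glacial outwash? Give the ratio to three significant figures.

Unit 1 (glacial outwash): v = 27.9×0.0015/0.28 = 0.1495 m/d, t = 196/0.1495 = 1311 d
Unit 2 (medium sand): v = 9.27×0.0015/0.35 = 0.03973 m/d, t = 196/0.03973 = 4933 d
t(medium sand) / t(glacial outwash) = 4933/1311 = 3.76

3.76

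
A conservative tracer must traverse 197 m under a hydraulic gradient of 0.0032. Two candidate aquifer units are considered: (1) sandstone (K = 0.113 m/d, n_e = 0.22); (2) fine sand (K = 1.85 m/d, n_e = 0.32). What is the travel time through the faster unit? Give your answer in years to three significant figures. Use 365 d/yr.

29.2 years

Unit 1 (sandstone): v = 0.113×0.0032/0.22 = 0.001644 m/d, t = 197/0.001644 = 119900 d
Unit 2 (fine sand): v = 1.85×0.0032/0.32 = 0.01850 m/d, t = 197/0.01850 = 10650 d
Faster: 10650 d / 365 = 29.2 yr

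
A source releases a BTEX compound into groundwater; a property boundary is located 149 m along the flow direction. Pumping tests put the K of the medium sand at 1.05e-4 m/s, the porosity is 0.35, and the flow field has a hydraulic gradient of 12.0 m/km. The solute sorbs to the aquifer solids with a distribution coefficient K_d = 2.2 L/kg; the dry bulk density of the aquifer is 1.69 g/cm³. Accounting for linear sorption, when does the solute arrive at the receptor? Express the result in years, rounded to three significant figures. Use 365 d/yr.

K = 1.05e-4 m/s × 86400 s/d = 9.072 m/d
Darcy flux q = K·i = 9.072 × 0.012 = 0.1089 m/d
v = Ki/n = 9.072·0.012/0.35 = 0.3110 m/d
Retardation R = 1 + ρ_b·K_d/n = 1 + 1.69×2.2/0.35 = 11.62
Contaminant velocity v_c = v/R = 0.3110/11.62 = 0.02676 m/d
t = L/v_c = 149/0.02676 = 5568 d
   = 5568/365 = 15.3 yr

15.3 years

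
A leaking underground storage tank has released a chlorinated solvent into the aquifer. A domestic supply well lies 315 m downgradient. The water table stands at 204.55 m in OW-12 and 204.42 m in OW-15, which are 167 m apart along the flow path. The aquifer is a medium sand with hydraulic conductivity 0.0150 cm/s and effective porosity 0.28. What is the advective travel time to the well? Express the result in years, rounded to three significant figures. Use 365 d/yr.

24.0 years

Hydraulic gradient i = (204.55 − 204.42) / 167 = 0.13 / 167 = 7.784e-4
K = 0.0150 cm/s × 864 = 12.96 m/d
Darcy flux q = K·i = 12.96 × 7.784e-4 = 0.01009 m/d
v_s = q/n_e = 0.01009/0.28 = 0.03603 m/d
t = L / v = 315 / 0.03603 = 8743 d
   = 8743 / 365 = 24.0 yr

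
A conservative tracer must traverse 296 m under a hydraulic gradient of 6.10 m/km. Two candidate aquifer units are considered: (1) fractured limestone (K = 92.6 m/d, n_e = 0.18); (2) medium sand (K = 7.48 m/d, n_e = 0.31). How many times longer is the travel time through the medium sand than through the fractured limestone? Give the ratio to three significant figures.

21.3

Unit 1 (fractured limestone): v = 92.6×0.0061/0.18 = 3.138 m/d, t = 296/3.138 = 94.32 d
Unit 2 (medium sand): v = 7.48×0.0061/0.31 = 0.1472 m/d, t = 296/0.1472 = 2011 d
t(medium sand) / t(fractured limestone) = 2011/94.32 = 21.3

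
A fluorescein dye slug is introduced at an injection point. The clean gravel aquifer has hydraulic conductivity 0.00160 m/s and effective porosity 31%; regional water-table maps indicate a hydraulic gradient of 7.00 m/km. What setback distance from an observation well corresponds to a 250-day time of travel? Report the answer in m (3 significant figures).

K = 0.00160 m/s × 86400 s/d = 138.2 m/d
Specific discharge q = 138.2 × 0.0070 = 0.9677 m/d
v = Ki/n = 138.2·0.0070/0.31 = 3.122 m/d
L = v × T = 3.122 × 250 = 780.4 m

780 m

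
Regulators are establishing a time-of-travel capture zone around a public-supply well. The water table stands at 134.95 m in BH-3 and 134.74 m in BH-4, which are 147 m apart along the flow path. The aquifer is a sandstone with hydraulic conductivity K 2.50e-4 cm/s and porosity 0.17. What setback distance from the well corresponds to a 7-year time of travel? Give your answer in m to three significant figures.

4.64 m

Hydraulic gradient i = (134.95 − 134.74) / 147 = 0.21 / 147 = 0.001429
K = 2.50e-4 cm/s × 864 = 0.2160 m/d
Darcy flux q = K·i = 0.2160 × 0.001429 = 3.086e-4 m/d
v_s = q/n_e = 3.086e-4/0.17 = 0.001815 m/d
T = 7 yr × 365 = 2555 d
L = v × T = 0.001815 × 2555 = 4.638 m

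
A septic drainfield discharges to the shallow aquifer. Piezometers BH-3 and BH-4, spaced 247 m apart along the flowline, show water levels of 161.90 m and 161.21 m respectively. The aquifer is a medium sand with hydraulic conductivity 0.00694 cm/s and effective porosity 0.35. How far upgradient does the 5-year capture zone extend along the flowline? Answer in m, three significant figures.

Hydraulic gradient i = (161.90 − 161.21) / 247 = 0.69 / 247 = 0.002794
K = 0.00694 cm/s × 864 = 5.996 m/d
Darcy flux q = K·i = 5.996 × 0.002794 = 0.01675 m/d
Seepage velocity v = q / n = 0.01675 / 0.35 = 0.04786 m/d
T = 5 yr × 365 = 1825 d
L = v × T = 0.04786 × 1825 = 87.34 m

87.3 m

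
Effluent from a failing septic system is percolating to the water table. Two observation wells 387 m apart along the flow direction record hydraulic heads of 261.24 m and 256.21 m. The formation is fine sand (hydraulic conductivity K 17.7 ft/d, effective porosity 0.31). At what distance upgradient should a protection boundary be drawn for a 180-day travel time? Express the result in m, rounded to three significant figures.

Hydraulic gradient i = (261.24 − 256.21) / 387 = 5.03 / 387 = 0.01300
K = 17.7 ft/d × 0.3048 = 5.395 m/d
q = Ki = 5.395 × 0.01300 = 0.07012 m/d
v_s = q/n_e = 0.07012/0.31 = 0.2262 m/d
L = v × T = 0.2262 × 180 = 40.72 m

40.7 m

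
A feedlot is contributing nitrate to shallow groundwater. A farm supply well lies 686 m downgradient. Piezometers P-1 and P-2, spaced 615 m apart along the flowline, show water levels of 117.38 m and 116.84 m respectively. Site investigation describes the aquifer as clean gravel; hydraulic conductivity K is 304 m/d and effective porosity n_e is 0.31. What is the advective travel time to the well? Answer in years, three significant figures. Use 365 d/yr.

Hydraulic gradient i = (117.38 − 116.84) / 615 = 0.54 / 615 = 8.780e-4
Specific discharge q = 304 × 8.780e-4 = 0.2669 m/d
v_s = q/n_e = 0.2669/0.31 = 0.8611 m/d
t = L / v = 686 / 0.8611 = 796.7 d
   = 796.7 / 365 = 2.18 yr

2.18 years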